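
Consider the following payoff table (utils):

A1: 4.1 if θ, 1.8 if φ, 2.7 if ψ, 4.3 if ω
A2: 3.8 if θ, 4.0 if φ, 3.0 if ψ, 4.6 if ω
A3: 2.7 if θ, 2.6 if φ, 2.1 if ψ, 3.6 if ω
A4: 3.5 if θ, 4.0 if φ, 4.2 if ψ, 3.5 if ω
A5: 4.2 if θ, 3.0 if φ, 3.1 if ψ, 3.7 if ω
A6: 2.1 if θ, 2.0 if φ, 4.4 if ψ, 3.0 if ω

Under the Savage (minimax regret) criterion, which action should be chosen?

A4

Column bests: θ=4.2, φ=4.0, ψ=4.4, ω=4.6.
A1 regrets: 0.1, 2.2, 1.7, 0.3 → max 2.2
A2 regrets: 0.4, 0.0, 1.4, 0.0 → max 1.4
A3 regrets: 1.5, 1.4, 2.3, 1.0 → max 2.3
A4 regrets: 0.7, 0.0, 0.2, 1.1 → max 1.1
A5 regrets: 0.0, 1.0, 1.3, 0.9 → max 1.3
A6 regrets: 2.1, 2.0, 0.0, 1.6 → max 2.1
Smallest max regret = 1.1 → A4.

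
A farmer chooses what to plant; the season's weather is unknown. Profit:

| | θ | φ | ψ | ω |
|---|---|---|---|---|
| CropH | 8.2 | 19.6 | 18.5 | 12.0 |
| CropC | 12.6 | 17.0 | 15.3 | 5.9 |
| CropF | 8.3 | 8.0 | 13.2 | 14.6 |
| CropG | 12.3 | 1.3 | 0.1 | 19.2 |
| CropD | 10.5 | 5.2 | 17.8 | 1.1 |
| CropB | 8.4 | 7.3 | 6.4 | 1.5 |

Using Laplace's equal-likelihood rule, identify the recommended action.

Row averages: CropH=14.575, CropC=12.7, CropF=11.025, CropG=8.225, CropD=8.65, CropB=5.9
Highest average = 14.575 → CropH.

CropH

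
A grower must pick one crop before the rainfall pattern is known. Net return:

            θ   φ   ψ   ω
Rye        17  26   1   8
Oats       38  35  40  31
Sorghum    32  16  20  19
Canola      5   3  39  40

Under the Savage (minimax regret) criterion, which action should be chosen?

Oats

Column bests: θ=38, φ=35, ψ=40, ω=40.
Rye regrets: 21, 9, 39, 32 → max 39
Oats regrets: 0, 0, 0, 9 → max 9
Sorghum regrets: 6, 19, 20, 21 → max 21
Canola regrets: 33, 32, 1, 0 → max 33
Smallest max regret = 9 → Oats.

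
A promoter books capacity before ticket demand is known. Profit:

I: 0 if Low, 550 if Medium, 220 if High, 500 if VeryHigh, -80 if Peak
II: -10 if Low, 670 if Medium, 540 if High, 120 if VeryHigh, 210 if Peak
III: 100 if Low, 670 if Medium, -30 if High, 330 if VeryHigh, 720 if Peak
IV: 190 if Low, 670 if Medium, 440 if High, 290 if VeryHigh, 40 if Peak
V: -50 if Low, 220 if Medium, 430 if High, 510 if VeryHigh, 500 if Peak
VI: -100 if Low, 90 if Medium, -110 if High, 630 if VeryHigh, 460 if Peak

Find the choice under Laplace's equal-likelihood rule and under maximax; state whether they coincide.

Row averages: I=238, II=306, III=358, IV=326, V=322, VI=194
Highest average = 358 → III.
Row maxima: I=550, II=670, III=720, IV=670, V=510, VI=630
Best best-case = 720 → III.

laplace → III; maximax → III (agree)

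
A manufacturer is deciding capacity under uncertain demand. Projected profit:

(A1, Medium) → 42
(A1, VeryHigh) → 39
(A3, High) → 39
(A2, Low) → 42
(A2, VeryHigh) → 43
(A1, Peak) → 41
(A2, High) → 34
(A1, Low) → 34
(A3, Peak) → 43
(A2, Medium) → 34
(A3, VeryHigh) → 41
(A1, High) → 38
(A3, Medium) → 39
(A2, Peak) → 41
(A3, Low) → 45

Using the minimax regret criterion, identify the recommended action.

Column bests: Low=45, Medium=42, High=39, VeryHigh=43, Peak=43.
A1 regrets: 11, 0, 1, 4, 2 → max 11
A2 regrets: 3, 8, 5, 0, 2 → max 8
A3 regrets: 0, 3, 0, 2, 0 → max 3
Smallest max regret = 3 → A3.

A3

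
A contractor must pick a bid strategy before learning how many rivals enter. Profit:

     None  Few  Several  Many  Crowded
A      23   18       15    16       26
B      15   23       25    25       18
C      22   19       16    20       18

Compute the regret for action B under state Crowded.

Best payoff under Crowded is 26.
Regret = 26 − 18 = 8.

8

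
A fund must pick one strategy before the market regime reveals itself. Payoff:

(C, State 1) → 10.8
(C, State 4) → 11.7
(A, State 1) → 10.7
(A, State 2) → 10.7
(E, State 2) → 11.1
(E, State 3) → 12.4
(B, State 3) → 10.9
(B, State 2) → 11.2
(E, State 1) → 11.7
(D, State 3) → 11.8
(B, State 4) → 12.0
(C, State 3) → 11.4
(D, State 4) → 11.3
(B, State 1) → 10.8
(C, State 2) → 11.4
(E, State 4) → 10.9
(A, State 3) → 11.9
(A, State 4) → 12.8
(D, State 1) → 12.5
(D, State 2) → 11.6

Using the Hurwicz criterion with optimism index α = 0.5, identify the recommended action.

A: 0.5·12.8 + 0.5·10.7 = 11.75
B: 0.5·12.0 + 0.5·10.8 = 11.4
C: 0.5·11.7 + 0.5·10.8 = 11.25
D: 0.5·12.5 + 0.5·11.3 = 11.9
E: 0.5·12.4 + 0.5·10.9 = 11.65
Highest Hurwicz score = 11.9 → D.

D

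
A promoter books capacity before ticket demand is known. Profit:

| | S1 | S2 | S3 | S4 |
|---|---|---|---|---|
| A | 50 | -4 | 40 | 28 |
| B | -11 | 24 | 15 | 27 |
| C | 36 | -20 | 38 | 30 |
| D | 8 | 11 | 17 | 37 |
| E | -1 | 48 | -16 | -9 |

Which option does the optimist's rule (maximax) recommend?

Row maxima: A=50, B=27, C=38, D=37, E=48
Best best-case = 50 → A.

A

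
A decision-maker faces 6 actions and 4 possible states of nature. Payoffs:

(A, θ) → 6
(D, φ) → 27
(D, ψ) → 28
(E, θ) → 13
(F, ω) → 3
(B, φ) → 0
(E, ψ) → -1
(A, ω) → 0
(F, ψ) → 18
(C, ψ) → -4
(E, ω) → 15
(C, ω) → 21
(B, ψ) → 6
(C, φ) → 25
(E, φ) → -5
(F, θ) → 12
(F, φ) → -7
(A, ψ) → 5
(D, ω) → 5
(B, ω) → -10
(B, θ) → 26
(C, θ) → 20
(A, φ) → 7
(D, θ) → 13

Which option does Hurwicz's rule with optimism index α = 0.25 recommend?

D

A: 0.25·7 + 0.75·0 = 1.75
B: 0.25·26 + 0.75·(-10) = -1
C: 0.25·25 + 0.75·(-4) = 3.25
D: 0.25·28 + 0.75·5 = 10.75
E: 0.25·15 + 0.75·(-5) = 0
F: 0.25·18 + 0.75·(-7) = -0.75
Highest Hurwicz score = 10.75 → D.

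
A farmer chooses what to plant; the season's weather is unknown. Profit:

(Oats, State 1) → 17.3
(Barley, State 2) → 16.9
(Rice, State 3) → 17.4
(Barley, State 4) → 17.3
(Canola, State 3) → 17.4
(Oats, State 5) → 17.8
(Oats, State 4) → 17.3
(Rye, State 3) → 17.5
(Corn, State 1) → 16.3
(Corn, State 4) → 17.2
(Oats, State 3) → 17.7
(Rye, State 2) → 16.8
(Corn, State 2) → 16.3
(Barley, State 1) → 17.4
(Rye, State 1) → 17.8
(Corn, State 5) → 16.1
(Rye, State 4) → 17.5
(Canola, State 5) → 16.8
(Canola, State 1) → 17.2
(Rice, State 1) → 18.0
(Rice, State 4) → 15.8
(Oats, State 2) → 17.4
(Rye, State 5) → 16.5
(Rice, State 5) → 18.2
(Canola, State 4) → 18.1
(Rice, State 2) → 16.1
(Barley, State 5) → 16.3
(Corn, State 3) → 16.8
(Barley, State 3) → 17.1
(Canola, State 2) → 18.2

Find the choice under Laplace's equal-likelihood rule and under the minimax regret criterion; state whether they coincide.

Row averages: Rye=17.22, Rice=17.1, Canola=17.54, Barley=17, Corn=16.54, Oats=17.5
Highest average = 17.54 → Canola.
Column bests: State 1=18.0, State 2=18.2, State 3=17.7, State 4=18.1, State 5=18.2.
Rye regrets: 0.2, 1.4, 0.2, 0.6, 1.7 → max 1.7
Rice regrets: 0.0, 2.1, 0.3, 2.3, 0.0 → max 2.3
Canola regrets: 0.8, 0.0, 0.3, 0.0, 1.4 → max 1.4
Barley regrets: 0.6, 1.3, 0.6, 0.8, 1.9 → max 1.9
Corn regrets: 1.7, 1.9, 0.9, 0.9, 2.1 → max 2.1
Oats regrets: 0.7, 0.8, 0.0, 0.8, 0.4 → max 0.8
Smallest max regret = 0.8 → Oats.

laplace → Canola; minimax regret → Oats (disagree)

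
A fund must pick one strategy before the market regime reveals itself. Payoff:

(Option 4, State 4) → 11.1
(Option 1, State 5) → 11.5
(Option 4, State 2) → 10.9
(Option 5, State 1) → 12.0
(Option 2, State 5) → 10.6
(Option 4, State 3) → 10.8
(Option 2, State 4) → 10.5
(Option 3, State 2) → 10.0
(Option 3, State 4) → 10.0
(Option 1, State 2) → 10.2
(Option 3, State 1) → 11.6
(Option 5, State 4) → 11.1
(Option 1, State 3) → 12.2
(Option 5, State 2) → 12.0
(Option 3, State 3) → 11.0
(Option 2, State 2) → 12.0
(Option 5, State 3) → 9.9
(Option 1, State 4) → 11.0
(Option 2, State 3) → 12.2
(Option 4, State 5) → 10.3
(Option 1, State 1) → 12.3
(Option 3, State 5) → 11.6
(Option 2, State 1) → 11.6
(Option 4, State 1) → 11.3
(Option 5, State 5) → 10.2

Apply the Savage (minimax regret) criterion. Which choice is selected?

Option 2

Column bests: State 1=12.3, State 2=12.0, State 3=12.2, State 4=11.1, State 5=11.6.
Option 1 regrets: 0.0, 1.8, 0.0, 0.1, 0.1 → max 1.8
Option 2 regrets: 0.7, 0.0, 0.0, 0.6, 1.0 → max 1.0
Option 3 regrets: 0.7, 2.0, 1.2, 1.1, 0.0 → max 2.0
Option 4 regrets: 1.0, 1.1, 1.4, 0.0, 1.3 → max 1.4
Option 5 regrets: 0.3, 0.0, 2.3, 0.0, 1.4 → max 2.3
Smallest max regret = 1.0 → Option 2.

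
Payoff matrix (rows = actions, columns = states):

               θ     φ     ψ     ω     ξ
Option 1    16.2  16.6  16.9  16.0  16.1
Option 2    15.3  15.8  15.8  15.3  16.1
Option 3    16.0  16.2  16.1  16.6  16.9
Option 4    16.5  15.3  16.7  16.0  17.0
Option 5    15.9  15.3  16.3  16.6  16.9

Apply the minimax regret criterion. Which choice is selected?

Column bests: θ=16.5, φ=16.6, ψ=16.9, ω=16.6, ξ=17.0.
Option 1 regrets: 0.3, 0.0, 0.0, 0.6, 0.9 → max 0.9
Option 2 regrets: 1.2, 0.8, 1.1, 1.3, 0.9 → max 1.3
Option 3 regrets: 0.5, 0.4, 0.8, 0.0, 0.1 → max 0.8
Option 4 regrets: 0.0, 1.3, 0.2, 0.6, 0.0 → max 1.3
Option 5 regrets: 0.6, 1.3, 0.6, 0.0, 0.1 → max 1.3
Smallest max regret = 0.8 → Option 3.

Option 3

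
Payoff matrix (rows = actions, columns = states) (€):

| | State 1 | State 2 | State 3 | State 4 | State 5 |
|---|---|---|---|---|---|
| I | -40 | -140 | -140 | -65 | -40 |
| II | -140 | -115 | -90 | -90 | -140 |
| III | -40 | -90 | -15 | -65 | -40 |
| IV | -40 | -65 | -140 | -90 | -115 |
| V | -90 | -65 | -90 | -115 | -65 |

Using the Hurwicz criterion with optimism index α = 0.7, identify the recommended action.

III

I: 0.7·(-40) + 0.3·(-140) = -70
II: 0.7·(-90) + 0.3·(-140) = -105
III: 0.7·(-15) + 0.3·(-90) = -37.5
IV: 0.7·(-40) + 0.3·(-140) = -70
V: 0.7·(-65) + 0.3·(-115) = -80
Highest Hurwicz score = -37.5 → III.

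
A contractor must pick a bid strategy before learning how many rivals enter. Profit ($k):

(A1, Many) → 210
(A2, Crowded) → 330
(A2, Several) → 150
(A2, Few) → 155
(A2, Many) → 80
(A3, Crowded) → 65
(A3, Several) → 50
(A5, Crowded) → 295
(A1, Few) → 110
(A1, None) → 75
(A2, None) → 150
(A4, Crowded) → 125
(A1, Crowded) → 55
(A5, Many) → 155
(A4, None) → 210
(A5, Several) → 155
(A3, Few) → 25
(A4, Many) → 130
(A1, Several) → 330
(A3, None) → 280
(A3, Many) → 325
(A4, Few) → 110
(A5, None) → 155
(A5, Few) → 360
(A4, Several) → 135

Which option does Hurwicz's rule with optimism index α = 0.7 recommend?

A1: 0.7·330 + 0.3·55 = 247.5
A2: 0.7·330 + 0.3·80 = 255
A3: 0.7·325 + 0.3·25 = 235
A4: 0.7·210 + 0.3·110 = 180
A5: 0.7·360 + 0.3·155 = 298.5
Highest Hurwicz score = 298.5 → A5.

A5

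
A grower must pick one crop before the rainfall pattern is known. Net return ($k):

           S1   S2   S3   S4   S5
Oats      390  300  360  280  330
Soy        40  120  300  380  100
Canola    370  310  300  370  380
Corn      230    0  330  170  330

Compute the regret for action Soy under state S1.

Best payoff under S1 is 390.
Regret = 390 − 40 = 350.

350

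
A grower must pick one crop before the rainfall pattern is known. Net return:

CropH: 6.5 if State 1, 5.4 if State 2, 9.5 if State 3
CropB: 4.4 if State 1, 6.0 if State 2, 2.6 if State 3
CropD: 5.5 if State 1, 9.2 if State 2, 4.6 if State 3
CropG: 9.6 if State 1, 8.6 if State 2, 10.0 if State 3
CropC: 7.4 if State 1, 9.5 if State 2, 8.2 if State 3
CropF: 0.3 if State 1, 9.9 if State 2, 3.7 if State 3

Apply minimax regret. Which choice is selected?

Column bests: State 1=9.6, State 2=9.9, State 3=10.0.
CropH regrets: 3.1, 4.5, 0.5 → max 4.5
CropB regrets: 5.2, 3.9, 7.4 → max 7.4
CropD regrets: 4.1, 0.7, 5.4 → max 5.4
CropG regrets: 0.0, 1.3, 0.0 → max 1.3
CropC regrets: 2.2, 0.4, 1.8 → max 2.2
CropF regrets: 9.3, 0.0, 6.3 → max 9.3
Smallest max regret = 1.3 → CropG.

CropG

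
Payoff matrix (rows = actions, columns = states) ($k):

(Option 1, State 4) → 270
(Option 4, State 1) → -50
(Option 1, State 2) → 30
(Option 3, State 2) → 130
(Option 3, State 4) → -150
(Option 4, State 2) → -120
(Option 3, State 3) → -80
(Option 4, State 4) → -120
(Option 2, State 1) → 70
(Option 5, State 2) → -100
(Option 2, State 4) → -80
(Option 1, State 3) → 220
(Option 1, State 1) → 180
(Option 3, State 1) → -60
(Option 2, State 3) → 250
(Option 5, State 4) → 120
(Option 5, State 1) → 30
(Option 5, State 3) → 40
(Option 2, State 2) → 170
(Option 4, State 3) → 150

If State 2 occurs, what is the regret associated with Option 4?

290

Best payoff under State 2 is 170.
Regret = 170 − (-120) = 290.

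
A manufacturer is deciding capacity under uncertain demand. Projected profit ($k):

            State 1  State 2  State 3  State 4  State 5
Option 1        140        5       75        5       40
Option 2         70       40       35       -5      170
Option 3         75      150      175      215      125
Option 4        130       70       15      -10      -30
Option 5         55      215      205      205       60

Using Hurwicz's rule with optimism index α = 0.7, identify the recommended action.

Option 1: 0.7·140 + 0.3·5 = 99.5
Option 2: 0.7·170 + 0.3·(-5) = 117.5
Option 3: 0.7·215 + 0.3·75 = 173
Option 4: 0.7·130 + 0.3·(-30) = 82
Option 5: 0.7·215 + 0.3·55 = 167
Highest Hurwicz score = 173 → Option 3.

Option 3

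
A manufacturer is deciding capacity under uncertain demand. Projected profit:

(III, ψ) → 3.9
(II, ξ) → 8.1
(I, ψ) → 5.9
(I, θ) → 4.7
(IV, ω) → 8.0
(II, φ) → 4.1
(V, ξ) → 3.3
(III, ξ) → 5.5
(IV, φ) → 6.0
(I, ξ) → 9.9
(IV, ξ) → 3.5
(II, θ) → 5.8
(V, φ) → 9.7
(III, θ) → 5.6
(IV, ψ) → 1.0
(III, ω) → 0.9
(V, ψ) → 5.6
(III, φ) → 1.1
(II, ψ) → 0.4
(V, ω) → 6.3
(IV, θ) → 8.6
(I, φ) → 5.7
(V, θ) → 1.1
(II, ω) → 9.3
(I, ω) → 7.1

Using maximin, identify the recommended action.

I

Row minima: I=4.7, II=0.4, III=0.9, IV=1.0, V=1.1
Best worst-case = 4.7 → I.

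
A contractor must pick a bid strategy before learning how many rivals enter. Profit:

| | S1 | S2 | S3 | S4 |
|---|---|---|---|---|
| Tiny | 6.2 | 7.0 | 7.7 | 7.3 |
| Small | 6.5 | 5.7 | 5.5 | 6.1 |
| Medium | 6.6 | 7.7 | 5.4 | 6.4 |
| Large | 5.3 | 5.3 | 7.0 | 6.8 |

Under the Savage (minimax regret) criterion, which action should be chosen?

Column bests: S1=6.6, S2=7.7, S3=7.7, S4=7.3.
Tiny regrets: 0.4, 0.7, 0.0, 0.0 → max 0.7
Small regrets: 0.1, 2.0, 2.2, 1.2 → max 2.2
Medium regrets: 0.0, 0.0, 2.3, 0.9 → max 2.3
Large regrets: 1.3, 2.4, 0.7, 0.5 → max 2.4
Smallest max regret = 0.7 → Tiny.

Tiny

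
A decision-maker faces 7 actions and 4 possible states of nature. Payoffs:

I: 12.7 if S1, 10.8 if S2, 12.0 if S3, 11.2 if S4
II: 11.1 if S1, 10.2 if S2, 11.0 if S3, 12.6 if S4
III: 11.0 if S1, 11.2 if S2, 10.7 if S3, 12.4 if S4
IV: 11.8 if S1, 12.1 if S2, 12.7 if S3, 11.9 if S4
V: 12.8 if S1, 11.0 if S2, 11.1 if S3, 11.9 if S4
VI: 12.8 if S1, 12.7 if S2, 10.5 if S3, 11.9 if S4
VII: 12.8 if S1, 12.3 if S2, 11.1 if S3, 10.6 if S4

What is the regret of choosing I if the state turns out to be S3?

Best payoff under S3 is 12.7.
Regret = 12.7 − 12.0 = 0.7.

0.7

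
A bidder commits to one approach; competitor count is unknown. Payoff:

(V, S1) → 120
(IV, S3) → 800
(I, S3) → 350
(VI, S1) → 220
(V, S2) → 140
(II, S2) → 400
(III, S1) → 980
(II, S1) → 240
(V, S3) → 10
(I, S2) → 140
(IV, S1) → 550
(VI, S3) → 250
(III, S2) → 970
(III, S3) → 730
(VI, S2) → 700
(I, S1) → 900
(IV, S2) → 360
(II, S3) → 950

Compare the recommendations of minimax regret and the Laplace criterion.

Column bests: S1=980, S2=970, S3=950.
I regrets: 80, 830, 600 → max 830
II regrets: 740, 570, 0 → max 740
III regrets: 0, 0, 220 → max 220
IV regrets: 430, 610, 150 → max 610
V regrets: 860, 830, 940 → max 940
VI regrets: 760, 270, 700 → max 760
Smallest max regret = 220 → III.
Row averages: I=1390/3, II=530, III=2680/3, IV=570, V=90, VI=390
Highest average = 2680/3 → III.

minimax regret → III; laplace → III (agree)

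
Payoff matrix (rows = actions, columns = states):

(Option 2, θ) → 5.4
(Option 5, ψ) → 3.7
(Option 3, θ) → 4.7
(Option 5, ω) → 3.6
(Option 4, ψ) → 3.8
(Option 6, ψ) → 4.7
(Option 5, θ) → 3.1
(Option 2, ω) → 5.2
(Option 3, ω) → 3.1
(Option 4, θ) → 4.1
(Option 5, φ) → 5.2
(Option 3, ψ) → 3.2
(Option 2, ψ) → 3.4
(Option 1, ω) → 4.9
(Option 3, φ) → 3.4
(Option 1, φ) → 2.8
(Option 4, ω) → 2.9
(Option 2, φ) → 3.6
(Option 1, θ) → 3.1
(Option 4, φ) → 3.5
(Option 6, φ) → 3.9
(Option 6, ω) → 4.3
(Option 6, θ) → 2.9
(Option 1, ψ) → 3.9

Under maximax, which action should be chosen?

Row maxima: Option 1=4.9, Option 2=5.4, Option 3=4.7, Option 4=4.1, Option 5=5.2, Option 6=4.7
Best best-case = 5.4 → Option 2.

Option 2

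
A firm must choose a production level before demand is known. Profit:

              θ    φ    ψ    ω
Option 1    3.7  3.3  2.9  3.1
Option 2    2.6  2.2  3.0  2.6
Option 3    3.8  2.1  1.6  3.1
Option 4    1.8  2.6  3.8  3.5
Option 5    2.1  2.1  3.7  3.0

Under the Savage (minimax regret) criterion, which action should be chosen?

Option 1

Column bests: θ=3.8, φ=3.3, ψ=3.8, ω=3.5.
Option 1 regrets: 0.1, 0.0, 0.9, 0.4 → max 0.9
Option 2 regrets: 1.2, 1.1, 0.8, 0.9 → max 1.2
Option 3 regrets: 0.0, 1.2, 2.2, 0.4 → max 2.2
Option 4 regrets: 2.0, 0.7, 0.0, 0.0 → max 2.0
Option 5 regrets: 1.7, 1.2, 0.1, 0.5 → max 1.7
Smallest max regret = 0.9 → Option 1.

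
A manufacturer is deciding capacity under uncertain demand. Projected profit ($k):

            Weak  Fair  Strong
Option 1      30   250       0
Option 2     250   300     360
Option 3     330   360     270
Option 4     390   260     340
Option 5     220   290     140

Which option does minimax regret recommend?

Column bests: Weak=390, Fair=360, Strong=360.
Option 1 regrets: 360, 110, 360 → max 360
Option 2 regrets: 140, 60, 0 → max 140
Option 3 regrets: 60, 0, 90 → max 90
Option 4 regrets: 0, 100, 20 → max 100
Option 5 regrets: 170, 70, 220 → max 220
Smallest max regret = 90 → Option 3.

Option 3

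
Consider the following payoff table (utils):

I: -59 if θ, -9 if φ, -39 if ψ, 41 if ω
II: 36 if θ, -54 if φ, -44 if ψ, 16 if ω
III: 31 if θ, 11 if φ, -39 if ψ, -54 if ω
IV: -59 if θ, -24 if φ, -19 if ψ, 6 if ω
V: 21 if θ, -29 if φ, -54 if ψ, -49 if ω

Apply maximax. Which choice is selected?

I

Row maxima: I=41, II=36, III=31, IV=6, V=21
Best best-case = 41 → I.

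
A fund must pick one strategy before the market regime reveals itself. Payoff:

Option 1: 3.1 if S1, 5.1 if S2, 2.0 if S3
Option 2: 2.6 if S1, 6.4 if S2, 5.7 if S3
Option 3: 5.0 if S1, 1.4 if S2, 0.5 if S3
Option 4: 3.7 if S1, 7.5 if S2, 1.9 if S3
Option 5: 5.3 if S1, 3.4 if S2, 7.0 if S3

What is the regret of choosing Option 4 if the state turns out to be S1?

Best payoff under S1 is 5.3.
Regret = 5.3 − 3.7 = 1.6.

1.6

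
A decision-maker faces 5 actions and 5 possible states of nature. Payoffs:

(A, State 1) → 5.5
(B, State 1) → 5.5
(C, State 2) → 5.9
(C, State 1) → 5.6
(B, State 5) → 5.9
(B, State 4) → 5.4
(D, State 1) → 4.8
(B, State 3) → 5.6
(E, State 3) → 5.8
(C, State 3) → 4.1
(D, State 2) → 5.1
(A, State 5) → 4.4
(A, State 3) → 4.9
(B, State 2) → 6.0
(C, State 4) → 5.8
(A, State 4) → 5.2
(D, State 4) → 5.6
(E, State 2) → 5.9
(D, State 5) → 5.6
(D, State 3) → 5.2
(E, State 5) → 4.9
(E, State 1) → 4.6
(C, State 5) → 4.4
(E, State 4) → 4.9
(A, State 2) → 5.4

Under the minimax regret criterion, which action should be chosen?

B

Column bests: State 1=5.6, State 2=6.0, State 3=5.8, State 4=5.8, State 5=5.9.
A regrets: 0.1, 0.6, 0.9, 0.6, 1.5 → max 1.5
B regrets: 0.1, 0.0, 0.2, 0.4, 0.0 → max 0.4
C regrets: 0.0, 0.1, 1.7, 0.0, 1.5 → max 1.7
D regrets: 0.8, 0.9, 0.6, 0.2, 0.3 → max 0.9
E regrets: 1.0, 0.1, 0.0, 0.9, 1.0 → max 1.0
Smallest max regret = 0.4 → B.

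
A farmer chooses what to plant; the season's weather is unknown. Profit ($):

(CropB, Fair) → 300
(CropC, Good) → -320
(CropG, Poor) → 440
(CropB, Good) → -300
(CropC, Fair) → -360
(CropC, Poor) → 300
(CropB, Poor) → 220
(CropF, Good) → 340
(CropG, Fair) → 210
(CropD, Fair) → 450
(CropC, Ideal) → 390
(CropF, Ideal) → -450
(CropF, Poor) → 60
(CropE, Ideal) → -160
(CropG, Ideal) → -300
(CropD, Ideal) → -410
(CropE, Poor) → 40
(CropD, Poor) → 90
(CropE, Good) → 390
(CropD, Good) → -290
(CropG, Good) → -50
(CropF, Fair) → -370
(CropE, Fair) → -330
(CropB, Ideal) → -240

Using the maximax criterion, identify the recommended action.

CropD

Row maxima: CropD=450, CropE=390, CropB=300, CropG=440, CropF=340, CropC=390
Best best-case = 450 → CropD.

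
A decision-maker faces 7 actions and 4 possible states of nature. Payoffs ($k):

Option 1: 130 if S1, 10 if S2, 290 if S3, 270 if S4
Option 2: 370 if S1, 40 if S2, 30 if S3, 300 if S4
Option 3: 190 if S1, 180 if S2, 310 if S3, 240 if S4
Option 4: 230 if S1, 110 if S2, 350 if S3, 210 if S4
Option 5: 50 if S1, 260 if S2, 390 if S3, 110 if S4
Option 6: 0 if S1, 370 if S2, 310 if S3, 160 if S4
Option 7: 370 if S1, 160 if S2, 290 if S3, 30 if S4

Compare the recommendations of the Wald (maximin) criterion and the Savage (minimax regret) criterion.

Row minima: Option 1=10, Option 2=30, Option 3=180, Option 4=110, Option 5=50, Option 6=0, Option 7=30
Best worst-case = 180 → Option 3.
Column bests: S1=370, S2=370, S3=390, S4=300.
Option 1 regrets: 240, 360, 100, 30 → max 360
Option 2 regrets: 0, 330, 360, 0 → max 360
Option 3 regrets: 180, 190, 80, 60 → max 190
Option 4 regrets: 140, 260, 40, 90 → max 260
Option 5 regrets: 320, 110, 0, 190 → max 320
Option 6 regrets: 370, 0, 80, 140 → max 370
Option 7 regrets: 0, 210, 100, 270 → max 270
Smallest max regret = 190 → Option 3.

maximin → Option 3; minimax regret → Option 3 (agree)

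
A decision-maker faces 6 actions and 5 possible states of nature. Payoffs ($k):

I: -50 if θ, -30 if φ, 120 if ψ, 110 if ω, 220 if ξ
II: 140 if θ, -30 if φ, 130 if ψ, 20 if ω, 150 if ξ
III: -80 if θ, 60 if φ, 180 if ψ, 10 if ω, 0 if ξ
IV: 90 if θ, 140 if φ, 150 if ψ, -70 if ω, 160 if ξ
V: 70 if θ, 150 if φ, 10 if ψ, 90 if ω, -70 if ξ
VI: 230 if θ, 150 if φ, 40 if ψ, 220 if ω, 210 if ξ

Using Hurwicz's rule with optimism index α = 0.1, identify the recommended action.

VI

I: 0.1·220 + 0.9·(-50) = -23
II: 0.1·150 + 0.9·(-30) = -12
III: 0.1·180 + 0.9·(-80) = -54
IV: 0.1·160 + 0.9·(-70) = -47
V: 0.1·150 + 0.9·(-70) = -48
VI: 0.1·230 + 0.9·40 = 59
Highest Hurwicz score = 59 → VI.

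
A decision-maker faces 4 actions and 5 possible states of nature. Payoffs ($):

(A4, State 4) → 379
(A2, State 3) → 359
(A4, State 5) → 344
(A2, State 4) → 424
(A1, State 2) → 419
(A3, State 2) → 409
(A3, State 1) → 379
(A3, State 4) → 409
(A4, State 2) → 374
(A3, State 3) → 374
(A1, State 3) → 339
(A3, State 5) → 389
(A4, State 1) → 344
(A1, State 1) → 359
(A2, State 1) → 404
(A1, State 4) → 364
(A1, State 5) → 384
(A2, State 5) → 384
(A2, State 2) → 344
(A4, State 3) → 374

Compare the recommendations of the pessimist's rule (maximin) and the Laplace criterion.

Row minima: A1=339, A2=344, A3=374, A4=344
Best worst-case = 374 → A3.
Row averages: A1=373, A2=383, A3=392, A4=363
Highest average = 392 → A3.

maximin → A3; laplace → A3 (agree)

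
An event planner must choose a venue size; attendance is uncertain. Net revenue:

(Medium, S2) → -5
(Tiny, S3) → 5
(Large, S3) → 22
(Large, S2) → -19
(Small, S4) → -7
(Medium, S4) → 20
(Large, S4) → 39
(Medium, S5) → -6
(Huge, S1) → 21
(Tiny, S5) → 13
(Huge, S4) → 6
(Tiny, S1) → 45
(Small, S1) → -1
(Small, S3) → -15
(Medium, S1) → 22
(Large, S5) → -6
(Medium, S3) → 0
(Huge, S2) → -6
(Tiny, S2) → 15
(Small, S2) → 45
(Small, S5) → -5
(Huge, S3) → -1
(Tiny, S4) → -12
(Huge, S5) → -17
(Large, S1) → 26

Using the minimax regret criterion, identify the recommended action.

Small

Column bests: S1=45, S2=45, S3=22, S4=39, S5=13.
Tiny regrets: 0, 30, 17, 51, 0 → max 51
Small regrets: 46, 0, 37, 46, 18 → max 46
Medium regrets: 23, 50, 22, 19, 19 → max 50
Large regrets: 19, 64, 0, 0, 19 → max 64
Huge regrets: 24, 51, 23, 33, 30 → max 51
Smallest max regret = 46 → Small.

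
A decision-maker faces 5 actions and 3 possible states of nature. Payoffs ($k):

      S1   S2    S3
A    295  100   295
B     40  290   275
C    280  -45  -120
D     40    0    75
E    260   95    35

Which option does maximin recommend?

Row minima: A=100, B=40, C=-120, D=0, E=35
Best worst-case = 100 → A.

A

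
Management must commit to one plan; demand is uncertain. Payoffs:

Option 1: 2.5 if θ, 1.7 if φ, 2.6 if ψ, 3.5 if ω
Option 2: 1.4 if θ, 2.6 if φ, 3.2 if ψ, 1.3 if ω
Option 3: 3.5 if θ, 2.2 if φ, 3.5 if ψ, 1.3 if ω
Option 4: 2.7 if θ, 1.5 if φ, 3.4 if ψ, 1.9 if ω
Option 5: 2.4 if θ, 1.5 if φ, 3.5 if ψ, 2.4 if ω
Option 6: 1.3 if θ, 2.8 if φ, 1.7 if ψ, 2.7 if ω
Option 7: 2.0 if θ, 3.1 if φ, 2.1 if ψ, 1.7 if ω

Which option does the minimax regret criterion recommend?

Option 1

Column bests: θ=3.5, φ=3.1, ψ=3.5, ω=3.5.
Option 1 regrets: 1.0, 1.4, 0.9, 0.0 → max 1.4
Option 2 regrets: 2.1, 0.5, 0.3, 2.2 → max 2.2
Option 3 regrets: 0.0, 0.9, 0.0, 2.2 → max 2.2
Option 4 regrets: 0.8, 1.6, 0.1, 1.6 → max 1.6
Option 5 regrets: 1.1, 1.6, 0.0, 1.1 → max 1.6
Option 6 regrets: 2.2, 0.3, 1.8, 0.8 → max 2.2
Option 7 regrets: 1.5, 0.0, 1.4, 1.8 → max 1.8
Smallest max regret = 1.4 → Option 1.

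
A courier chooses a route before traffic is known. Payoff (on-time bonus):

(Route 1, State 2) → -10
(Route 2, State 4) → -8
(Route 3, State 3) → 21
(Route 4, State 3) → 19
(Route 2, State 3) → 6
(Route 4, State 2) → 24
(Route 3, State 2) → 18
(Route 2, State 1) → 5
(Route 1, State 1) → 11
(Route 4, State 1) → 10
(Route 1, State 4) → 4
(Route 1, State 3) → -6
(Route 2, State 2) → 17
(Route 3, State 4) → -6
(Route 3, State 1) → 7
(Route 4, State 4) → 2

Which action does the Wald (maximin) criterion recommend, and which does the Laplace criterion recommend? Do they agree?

Row minima: Route 1=-10, Route 2=-8, Route 3=-6, Route 4=2
Best worst-case = 2 → Route 4.
Row averages: Route 1=-0.25, Route 2=5, Route 3=10, Route 4=13.75
Highest average = 13.75 → Route 4.

maximin → Route 4; laplace → Route 4 (agree)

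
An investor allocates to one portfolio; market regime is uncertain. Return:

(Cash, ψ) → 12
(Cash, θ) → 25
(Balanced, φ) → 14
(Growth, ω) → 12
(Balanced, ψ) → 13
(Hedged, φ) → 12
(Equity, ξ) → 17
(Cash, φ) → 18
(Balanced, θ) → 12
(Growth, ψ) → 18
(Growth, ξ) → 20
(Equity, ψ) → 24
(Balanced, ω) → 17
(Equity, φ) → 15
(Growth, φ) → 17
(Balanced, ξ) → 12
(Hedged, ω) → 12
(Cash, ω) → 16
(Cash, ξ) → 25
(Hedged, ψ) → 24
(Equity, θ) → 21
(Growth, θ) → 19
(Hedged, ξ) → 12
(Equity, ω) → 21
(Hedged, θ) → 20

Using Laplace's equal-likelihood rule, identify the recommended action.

Row averages: Cash=19.2, Growth=17.2, Balanced=13.6, Hedged=16, Equity=19.6
Highest average = 19.6 → Equity.

Equity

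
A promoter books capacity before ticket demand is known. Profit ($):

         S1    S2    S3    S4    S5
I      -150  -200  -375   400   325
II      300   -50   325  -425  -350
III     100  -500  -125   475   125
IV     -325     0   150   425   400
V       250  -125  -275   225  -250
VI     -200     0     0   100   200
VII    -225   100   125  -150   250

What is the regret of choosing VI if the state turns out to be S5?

Best payoff under S5 is 400.
Regret = 400 − 200 = 200.

200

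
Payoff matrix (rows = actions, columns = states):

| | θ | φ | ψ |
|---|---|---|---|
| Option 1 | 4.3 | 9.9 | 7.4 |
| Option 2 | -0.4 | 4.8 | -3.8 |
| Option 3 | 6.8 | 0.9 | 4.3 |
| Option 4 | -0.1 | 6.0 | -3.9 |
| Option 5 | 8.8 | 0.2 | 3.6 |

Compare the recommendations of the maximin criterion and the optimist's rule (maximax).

maximin → Option 1; maximax → Option 1 (agree)

Row minima: Option 1=4.3, Option 2=-3.8, Option 3=0.9, Option 4=-3.9, Option 5=0.2
Best worst-case = 4.3 → Option 1.
Row maxima: Option 1=9.9, Option 2=4.8, Option 3=6.8, Option 4=6.0, Option 5=8.8
Best best-case = 9.9 → Option 1.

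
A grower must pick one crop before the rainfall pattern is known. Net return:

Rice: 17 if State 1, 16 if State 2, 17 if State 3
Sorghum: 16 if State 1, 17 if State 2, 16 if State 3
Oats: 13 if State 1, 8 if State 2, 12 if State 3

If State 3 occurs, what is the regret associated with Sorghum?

1

Best payoff under State 3 is 17.
Regret = 17 − 16 = 1.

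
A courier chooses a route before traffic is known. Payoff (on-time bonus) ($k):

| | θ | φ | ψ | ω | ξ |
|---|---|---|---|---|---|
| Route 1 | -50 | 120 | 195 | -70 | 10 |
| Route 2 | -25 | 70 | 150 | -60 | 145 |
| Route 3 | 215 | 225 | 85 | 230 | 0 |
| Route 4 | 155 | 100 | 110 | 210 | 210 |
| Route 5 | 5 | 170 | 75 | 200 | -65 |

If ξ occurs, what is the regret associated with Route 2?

65

Best payoff under ξ is 210.
Regret = 210 − 145 = 65.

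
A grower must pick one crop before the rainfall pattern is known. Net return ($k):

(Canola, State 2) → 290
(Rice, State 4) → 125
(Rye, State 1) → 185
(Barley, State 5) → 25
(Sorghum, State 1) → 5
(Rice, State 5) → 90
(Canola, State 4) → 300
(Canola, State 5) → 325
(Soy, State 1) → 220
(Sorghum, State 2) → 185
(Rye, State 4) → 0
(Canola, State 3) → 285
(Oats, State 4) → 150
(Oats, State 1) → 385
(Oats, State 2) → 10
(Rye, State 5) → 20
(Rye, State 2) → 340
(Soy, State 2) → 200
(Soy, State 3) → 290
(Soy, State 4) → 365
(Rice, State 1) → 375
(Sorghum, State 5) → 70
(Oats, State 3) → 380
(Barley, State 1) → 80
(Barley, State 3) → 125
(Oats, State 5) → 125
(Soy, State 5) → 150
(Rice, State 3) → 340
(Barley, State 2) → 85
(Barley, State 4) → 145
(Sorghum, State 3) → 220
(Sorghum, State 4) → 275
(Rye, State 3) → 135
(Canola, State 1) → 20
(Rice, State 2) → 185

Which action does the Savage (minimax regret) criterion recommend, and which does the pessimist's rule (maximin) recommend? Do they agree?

minimax regret → Soy; maximin → Soy (agree)

Column bests: State 1=385, State 2=340, State 3=380, State 4=365, State 5=325.
Rice regrets: 10, 155, 40, 240, 235 → max 240
Soy regrets: 165, 140, 90, 0, 175 → max 175
Canola regrets: 365, 50, 95, 65, 0 → max 365
Rye regrets: 200, 0, 245, 365, 305 → max 365
Barley regrets: 305, 255, 255, 220, 300 → max 305
Oats regrets: 0, 330, 0, 215, 200 → max 330
Sorghum regrets: 380, 155, 160, 90, 255 → max 380
Smallest max regret = 175 → Soy.
Row minima: Rice=90, Soy=150, Canola=20, Rye=0, Barley=25, Oats=10, Sorghum=5
Best worst-case = 150 → Soy.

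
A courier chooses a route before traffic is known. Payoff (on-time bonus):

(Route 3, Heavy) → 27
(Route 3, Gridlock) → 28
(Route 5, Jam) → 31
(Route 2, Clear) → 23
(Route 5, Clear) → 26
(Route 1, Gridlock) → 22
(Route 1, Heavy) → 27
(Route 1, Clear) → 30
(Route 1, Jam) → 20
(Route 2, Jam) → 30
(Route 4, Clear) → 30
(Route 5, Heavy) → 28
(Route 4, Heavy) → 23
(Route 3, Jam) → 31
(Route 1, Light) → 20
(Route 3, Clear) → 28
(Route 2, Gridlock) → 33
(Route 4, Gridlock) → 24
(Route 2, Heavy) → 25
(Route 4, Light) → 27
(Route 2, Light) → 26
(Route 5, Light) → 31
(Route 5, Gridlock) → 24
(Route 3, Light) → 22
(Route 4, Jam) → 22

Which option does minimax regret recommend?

Route 2

Column bests: Clear=30, Light=31, Heavy=28, Jam=31, Gridlock=33.
Route 1 regrets: 0, 11, 1, 11, 11 → max 11
Route 2 regrets: 7, 5, 3, 1, 0 → max 7
Route 3 regrets: 2, 9, 1, 0, 5 → max 9
Route 4 regrets: 0, 4, 5, 9, 9 → max 9
Route 5 regrets: 4, 0, 0, 0, 9 → max 9
Smallest max regret = 7 → Route 2.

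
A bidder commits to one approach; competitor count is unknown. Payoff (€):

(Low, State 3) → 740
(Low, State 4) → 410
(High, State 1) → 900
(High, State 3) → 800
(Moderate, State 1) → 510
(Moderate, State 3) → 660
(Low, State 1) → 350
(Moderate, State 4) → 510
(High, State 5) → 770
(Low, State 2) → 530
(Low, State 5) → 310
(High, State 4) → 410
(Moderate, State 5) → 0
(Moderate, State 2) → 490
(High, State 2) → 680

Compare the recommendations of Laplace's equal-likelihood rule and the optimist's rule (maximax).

Row averages: Low=468, Moderate=434, High=712
Highest average = 712 → High.
Row maxima: Low=740, Moderate=660, High=900
Best best-case = 900 → High.

laplace → High; maximax → High (agree)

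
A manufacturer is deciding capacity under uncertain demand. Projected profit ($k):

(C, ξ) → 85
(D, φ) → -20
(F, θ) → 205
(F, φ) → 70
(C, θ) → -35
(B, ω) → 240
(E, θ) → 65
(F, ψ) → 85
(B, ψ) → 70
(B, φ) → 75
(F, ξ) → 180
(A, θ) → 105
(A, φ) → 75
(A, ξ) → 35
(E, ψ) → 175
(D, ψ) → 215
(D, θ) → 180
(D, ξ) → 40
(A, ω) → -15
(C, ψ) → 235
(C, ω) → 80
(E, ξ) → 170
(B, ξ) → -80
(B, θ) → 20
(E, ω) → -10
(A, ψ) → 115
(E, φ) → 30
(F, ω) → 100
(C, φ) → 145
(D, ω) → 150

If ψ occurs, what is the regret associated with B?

Best payoff under ψ is 235.
Regret = 235 − 70 = 165.

165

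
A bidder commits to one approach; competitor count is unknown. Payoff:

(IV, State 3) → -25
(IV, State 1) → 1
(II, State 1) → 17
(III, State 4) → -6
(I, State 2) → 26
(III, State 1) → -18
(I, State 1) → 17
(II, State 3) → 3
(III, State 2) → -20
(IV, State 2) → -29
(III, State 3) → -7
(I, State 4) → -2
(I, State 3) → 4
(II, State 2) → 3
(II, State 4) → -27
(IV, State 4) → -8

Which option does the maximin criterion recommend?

Row minima: I=-2, II=-27, III=-20, IV=-29
Best worst-case = -2 → I.

I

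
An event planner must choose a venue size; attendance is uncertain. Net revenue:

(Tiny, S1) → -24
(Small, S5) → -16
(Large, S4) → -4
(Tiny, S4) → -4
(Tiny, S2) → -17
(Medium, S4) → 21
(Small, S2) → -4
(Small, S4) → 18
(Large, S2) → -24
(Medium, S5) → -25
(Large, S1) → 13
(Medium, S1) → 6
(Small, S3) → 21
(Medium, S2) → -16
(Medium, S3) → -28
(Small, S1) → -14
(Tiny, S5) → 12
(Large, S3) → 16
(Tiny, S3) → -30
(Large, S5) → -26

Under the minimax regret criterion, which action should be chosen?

Small

Column bests: S1=13, S2=-4, S3=21, S4=21, S5=12.
Tiny regrets: 37, 13, 51, 25, 0 → max 51
Small regrets: 27, 0, 0, 3, 28 → max 28
Medium regrets: 7, 12, 49, 0, 37 → max 49
Large regrets: 0, 20, 5, 25, 38 → max 38
Smallest max regret = 28 → Small.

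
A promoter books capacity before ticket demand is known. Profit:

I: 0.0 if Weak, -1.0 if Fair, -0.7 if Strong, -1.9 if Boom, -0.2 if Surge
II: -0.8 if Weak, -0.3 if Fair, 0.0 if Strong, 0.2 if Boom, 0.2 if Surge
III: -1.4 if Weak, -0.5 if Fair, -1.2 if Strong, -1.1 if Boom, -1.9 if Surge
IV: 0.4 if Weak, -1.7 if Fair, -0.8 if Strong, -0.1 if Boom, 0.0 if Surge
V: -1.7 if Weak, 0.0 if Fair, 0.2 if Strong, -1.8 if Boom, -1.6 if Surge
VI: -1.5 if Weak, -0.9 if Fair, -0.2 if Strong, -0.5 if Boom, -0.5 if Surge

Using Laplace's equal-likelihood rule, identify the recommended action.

Row averages: I=-0.76, II=-0.14, III=-1.22, IV=-0.44, V=-0.98, VI=-0.72
Highest average = -0.14 → II.

II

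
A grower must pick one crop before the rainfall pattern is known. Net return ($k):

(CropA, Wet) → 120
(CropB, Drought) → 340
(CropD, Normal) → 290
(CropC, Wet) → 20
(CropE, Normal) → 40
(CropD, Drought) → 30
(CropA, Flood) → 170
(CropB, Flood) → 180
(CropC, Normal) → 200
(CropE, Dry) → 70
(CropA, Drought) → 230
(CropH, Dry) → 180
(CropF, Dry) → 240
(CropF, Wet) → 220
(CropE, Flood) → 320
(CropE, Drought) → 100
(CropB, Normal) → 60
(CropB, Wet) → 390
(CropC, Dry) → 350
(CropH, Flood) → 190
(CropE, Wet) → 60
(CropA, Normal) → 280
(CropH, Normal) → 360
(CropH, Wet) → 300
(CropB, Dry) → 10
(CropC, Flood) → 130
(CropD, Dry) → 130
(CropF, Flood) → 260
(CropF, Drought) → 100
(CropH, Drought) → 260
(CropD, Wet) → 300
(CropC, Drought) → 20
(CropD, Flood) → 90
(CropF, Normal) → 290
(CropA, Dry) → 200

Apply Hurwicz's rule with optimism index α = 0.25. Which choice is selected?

CropH

CropC: 0.25·350 + 0.75·20 = 102.5
CropA: 0.25·280 + 0.75·120 = 160
CropE: 0.25·320 + 0.75·40 = 110
CropH: 0.25·360 + 0.75·180 = 225
CropB: 0.25·390 + 0.75·10 = 105
CropF: 0.25·290 + 0.75·100 = 147.5
CropD: 0.25·300 + 0.75·30 = 97.5
Highest Hurwicz score = 225 → CropH.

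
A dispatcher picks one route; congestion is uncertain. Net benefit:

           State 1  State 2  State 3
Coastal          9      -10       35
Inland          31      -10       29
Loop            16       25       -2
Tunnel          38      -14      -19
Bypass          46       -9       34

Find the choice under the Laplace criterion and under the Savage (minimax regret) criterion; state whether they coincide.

Row averages: Coastal=34/3, Inland=50/3, Loop=13, Tunnel=5/3, Bypass=71/3
Highest average = 71/3 → Bypass.
Column bests: State 1=46, State 2=25, State 3=35.
Coastal regrets: 37, 35, 0 → max 37
Inland regrets: 15, 35, 6 → max 35
Loop regrets: 30, 0, 37 → max 37
Tunnel regrets: 8, 39, 54 → max 54
Bypass regrets: 0, 34, 1 → max 34
Smallest max regret = 34 → Bypass.

laplace → Bypass; minimax regret → Bypass (agree)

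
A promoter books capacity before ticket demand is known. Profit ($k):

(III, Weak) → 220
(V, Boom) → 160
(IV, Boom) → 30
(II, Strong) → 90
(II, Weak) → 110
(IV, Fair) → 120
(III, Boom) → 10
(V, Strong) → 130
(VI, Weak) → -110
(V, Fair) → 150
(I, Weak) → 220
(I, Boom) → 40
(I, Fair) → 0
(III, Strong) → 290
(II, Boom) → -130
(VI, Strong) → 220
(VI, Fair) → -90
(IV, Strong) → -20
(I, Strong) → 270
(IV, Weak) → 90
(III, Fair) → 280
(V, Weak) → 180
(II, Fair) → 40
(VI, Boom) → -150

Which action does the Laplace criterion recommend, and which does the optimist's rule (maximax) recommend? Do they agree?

laplace → III; maximax → III (agree)

Row averages: I=132.5, II=27.5, III=200, IV=55, V=155, VI=-32.5
Highest average = 200 → III.
Row maxima: I=270, II=110, III=290, IV=120, V=180, VI=220
Best best-case = 290 → III.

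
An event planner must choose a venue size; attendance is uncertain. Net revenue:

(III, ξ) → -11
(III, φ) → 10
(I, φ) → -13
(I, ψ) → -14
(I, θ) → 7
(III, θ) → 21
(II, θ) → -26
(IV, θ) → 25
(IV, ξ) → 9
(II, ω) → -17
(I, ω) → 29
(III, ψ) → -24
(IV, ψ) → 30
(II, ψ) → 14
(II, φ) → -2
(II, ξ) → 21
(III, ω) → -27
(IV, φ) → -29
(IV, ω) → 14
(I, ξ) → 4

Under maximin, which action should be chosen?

I

Row minima: I=-14, II=-26, III=-27, IV=-29
Best worst-case = -14 → I.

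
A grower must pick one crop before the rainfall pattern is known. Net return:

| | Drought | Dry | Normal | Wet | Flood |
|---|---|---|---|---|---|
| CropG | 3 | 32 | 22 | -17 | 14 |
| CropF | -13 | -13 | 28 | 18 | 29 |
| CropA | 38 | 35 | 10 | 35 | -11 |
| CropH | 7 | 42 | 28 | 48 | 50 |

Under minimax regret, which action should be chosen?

Column bests: Drought=38, Dry=42, Normal=28, Wet=48, Flood=50.
CropG regrets: 35, 10, 6, 65, 36 → max 65
CropF regrets: 51, 55, 0, 30, 21 → max 55
CropA regrets: 0, 7, 18, 13, 61 → max 61
CropH regrets: 31, 0, 0, 0, 0 → max 31
Smallest max regret = 31 → CropH.

CropH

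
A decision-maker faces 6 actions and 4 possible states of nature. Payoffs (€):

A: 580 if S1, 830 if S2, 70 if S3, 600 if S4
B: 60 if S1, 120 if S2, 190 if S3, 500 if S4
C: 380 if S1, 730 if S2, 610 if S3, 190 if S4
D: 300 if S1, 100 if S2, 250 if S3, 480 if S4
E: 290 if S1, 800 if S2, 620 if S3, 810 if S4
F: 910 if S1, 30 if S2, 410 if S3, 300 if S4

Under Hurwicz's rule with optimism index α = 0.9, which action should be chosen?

A: 0.9·830 + 0.1·70 = 754
B: 0.9·500 + 0.1·60 = 456
C: 0.9·730 + 0.1·190 = 676
D: 0.9·480 + 0.1·100 = 442
E: 0.9·810 + 0.1·290 = 758
F: 0.9·910 + 0.1·30 = 822
Highest Hurwicz score = 822 → F.

F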